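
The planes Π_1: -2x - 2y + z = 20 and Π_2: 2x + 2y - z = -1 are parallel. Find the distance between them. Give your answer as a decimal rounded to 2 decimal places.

Rescale Π_2 by 1/(-1): -2x - 2y + z = 1. Then distance = |20 − 1| / √9 ≈ 6.33.

6.33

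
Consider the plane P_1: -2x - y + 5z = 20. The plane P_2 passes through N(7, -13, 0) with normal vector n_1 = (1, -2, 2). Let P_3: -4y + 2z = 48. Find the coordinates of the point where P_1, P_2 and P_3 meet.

(5, -10, 4)

P_2: n_1·r = n_1·N gives x - 2y + 2z = 33.
Solving the 3×3 linear system -2x - y + 5z = 20, x - 2y + 2z = 33, -4y + 2z = 48 (e.g. by elimination or Cramer's rule, determinant = -26) gives (5, -10, 4).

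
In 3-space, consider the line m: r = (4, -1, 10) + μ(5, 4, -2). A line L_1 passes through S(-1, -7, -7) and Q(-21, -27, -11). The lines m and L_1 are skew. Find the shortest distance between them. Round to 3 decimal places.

3.078

A direction vector for L_1 is Q − S = (-20, -20, -4).
Common perpendicular direction n = (5, 4, -2) × (-20, -20, -4) = (-56, 60, -20).
With w = (-1, -7, -7) − (4, -1, 10) = (-5, -6, -17), w · n = 260.
Distance = |w · n| / |n| = |260| / √7136 ≈ 3.078.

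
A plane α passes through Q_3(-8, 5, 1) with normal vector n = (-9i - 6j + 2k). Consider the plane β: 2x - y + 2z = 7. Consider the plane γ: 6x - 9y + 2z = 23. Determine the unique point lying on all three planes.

(-2, -3, 4)

α: n·r = n·Q_3 gives -9x - 6y + 2z = 44.
Solving the 3×3 linear system -9x - 6y + 2z = 44, 2x - y + 2z = 7, 6x - 9y + 2z = 23 (e.g. by elimination or Cramer's rule, determinant = -216) gives (-2, -3, 4).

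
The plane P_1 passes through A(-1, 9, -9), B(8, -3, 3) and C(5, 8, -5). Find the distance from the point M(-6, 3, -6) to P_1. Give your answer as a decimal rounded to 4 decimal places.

AB = (9, -12, 12), AC = (6, -1, 4); a normal to P_1 is AB × AC = (-36, 36, 63).
Using A: P_1 has equation -36x + 36y + 63z = -207.
n·M − d = (-36)·(-6) + (36)·(3) + (63)·(-6) − (-207) = 153; |n| = √6561.
Distance = |153| / √6561 = 153/√6561 ≈ 1.8889.

1.8889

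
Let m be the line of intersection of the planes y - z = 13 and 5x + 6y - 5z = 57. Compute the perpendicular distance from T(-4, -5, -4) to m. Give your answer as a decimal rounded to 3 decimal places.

10.096

Direction of m: (0, 1, -1) × (5, 6, -5) = (1, -5, -5).
A point on m: solving the two plane equations with x = -3 gives (-3, 7, -6).
Taking (-3, 7, -6) on m with direction v = (1, -5, -5): w = T − (-3, 7, -6) = (-1, -12, 2), and w × v = (70, -3, 17).
Distance = |w × v| / |v| = √5198 / √51 ≈ 10.096.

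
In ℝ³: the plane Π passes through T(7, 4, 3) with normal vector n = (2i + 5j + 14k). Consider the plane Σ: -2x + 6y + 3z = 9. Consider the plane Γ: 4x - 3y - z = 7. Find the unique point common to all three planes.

(3, 0, 5)

Π: n·r = n·T gives 2x + 5y + 14z = 76.
Solving the 3×3 linear system 2x + 5y + 14z = 76, -2x + 6y + 3z = 9, 4x - 3y - z = 7 (e.g. by elimination or Cramer's rule, determinant = -196) gives (3, 0, 5).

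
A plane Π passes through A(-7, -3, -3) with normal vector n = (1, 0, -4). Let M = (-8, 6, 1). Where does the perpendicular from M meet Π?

Π: n·r = n·A gives x - 4z = 5.
Foot = M − λn with λ = (n·M − d)/|n|² = (-12 − 5)/17 = -1.
Foot = (-8, 6, 1) − (-1)·(1, 0, -4) = (-7, 6, -3).

(-7, 6, -3)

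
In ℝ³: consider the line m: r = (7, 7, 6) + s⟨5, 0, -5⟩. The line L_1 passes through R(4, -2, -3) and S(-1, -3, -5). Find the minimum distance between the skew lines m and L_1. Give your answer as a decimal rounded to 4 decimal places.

7.1414

A direction vector for L_1 is S − R = (-5, -1, -2).
Common perpendicular direction n = (5, 0, -5) × (-5, -1, -2) = (-5, 35, -5).
With w = (4, -2, -3) − (7, 7, 6) = (-3, -9, -9), w · n = -255.
Distance = |w · n| / |n| = |-255| / √1275 ≈ 7.1414.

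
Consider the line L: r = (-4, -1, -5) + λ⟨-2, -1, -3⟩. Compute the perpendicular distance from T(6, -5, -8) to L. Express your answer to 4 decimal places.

11.0227

Taking (-4, -1, -5) on L with direction v = (-2, -1, -3): w = T − (-4, -1, -5) = (10, -4, -3), and w × v = (9, 36, -18).
Distance = |w × v| / |v| = √1701 / √14 ≈ 11.0227.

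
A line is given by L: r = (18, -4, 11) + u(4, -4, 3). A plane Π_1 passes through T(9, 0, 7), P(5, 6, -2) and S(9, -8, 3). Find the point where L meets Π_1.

(6, 8, 2)

TP = (-4, 6, -9), TS = (0, -8, -4); a normal to Π_1 is TP × TS = (-96, -16, 32).
Using T: Π_1 has equation -96x - 16y + 32z = -640.
Substitute r = (18, -4, 11) + t(4, -4, 3) into the plane: -1312 + (-224)t = -640, so t = -3.
Intersection: (18, -4, 11) + (-3)·(4, -4, 3) = (6, 8, 2).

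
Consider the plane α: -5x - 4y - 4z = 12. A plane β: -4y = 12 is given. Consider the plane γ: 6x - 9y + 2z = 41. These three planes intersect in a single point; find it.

Solving the 3×3 linear system -5x - 4y - 4z = 12, -4y = 12, 6x - 9y + 2z = 41 (e.g. by elimination or Cramer's rule, determinant = -56) gives (4, -3, -5).

(4, -3, -5)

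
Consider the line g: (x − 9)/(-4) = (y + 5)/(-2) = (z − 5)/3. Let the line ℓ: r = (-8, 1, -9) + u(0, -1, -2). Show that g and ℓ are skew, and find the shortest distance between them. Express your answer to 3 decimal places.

19.634

g has direction (-4, -2, 3) through (9, -5, 5).
Common perpendicular direction n = (-4, -2, 3) × (0, -1, -2) = (7, -8, 4).
With w = (-8, 1, -9) − (9, -5, 5) = (-17, 6, -14), w · n = -223.
Since n ≠ 0 the lines are not parallel, and w · n = -223 ≠ 0 so they do not intersect; hence they are skew.
Distance = |w · n| / |n| = |-223| / √129 ≈ 19.634.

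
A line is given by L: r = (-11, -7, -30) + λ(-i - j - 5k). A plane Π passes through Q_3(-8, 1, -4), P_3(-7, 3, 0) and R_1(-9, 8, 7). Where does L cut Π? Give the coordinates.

(-7, -3, -10)

Q_3P_3 = (1, 2, 4), Q_3R_1 = (-1, 7, 11); a normal to Π is Q_3P_3 × Q_3R_1 = (-6, -15, 9).
Using Q_3: Π has equation -6x - 15y + 9z = -3.
Substitute r = (-11, -7, -30) + t(-1, -1, -5) into the plane: -99 + (-24)t = -3, so t = -4.
Intersection: (-11, -7, -30) + (-4)·(-1, -1, -5) = (-7, -3, -10).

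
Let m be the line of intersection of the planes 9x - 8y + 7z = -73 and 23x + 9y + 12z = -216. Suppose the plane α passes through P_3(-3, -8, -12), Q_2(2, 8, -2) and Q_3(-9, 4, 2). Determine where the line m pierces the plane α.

Direction of m: (9, -8, 7) × (23, 9, 12) = (-159, 53, 265).
A point on m: solving the two plane equations with x = -18 gives (-18, 2, 15).
P_3Q_2 = (5, 16, 10), P_3Q_3 = (-6, 12, 14); a normal to α is P_3Q_2 × P_3Q_3 = (104, -130, 156).
Using P_3: α has equation 104x - 130y + 156z = -1144.
Substitute r = (-18, 2, 15) + t(-159, 53, 265) into the plane: 208 + 17914t = -1144, so t = -4/53.
Intersection: (-18, 2, 15) + (-4/53)·(-159, 53, 265) = (-6, -2, -5).

(-6, -2, -5)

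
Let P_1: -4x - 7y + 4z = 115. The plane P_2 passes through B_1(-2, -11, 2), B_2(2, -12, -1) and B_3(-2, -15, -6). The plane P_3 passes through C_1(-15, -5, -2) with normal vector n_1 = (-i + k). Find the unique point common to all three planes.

(-6, -9, 7)

B_1B_2 = (4, -1, -3), B_1B_3 = (0, -4, -8); a normal to P_2 is B_1B_2 × B_1B_3 = (-4, 32, -16).
Using B_1: P_2 has equation -4x + 32y - 16z = -376.
P_3: n_1·r = n_1·C_1 gives -x + z = 13.
Solving the 3×3 linear system -4x - 7y + 4z = 115, -4x + 32y - 16z = -376, -x + z = 13 (e.g. by elimination or Cramer's rule, determinant = -140) gives (-6, -9, 7).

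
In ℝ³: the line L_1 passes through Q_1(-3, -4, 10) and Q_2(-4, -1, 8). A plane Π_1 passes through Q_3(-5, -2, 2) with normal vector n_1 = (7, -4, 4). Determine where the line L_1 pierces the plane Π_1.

(-5, 2, 6)

A direction vector for L_1 is Q_2 − Q_1 = (-1, 3, -2).
Π_1: n_1·r = n_1·Q_3 gives 7x - 4y + 4z = -19.
Substitute r = (-3, -4, 10) + t(-1, 3, -2) into the plane: 35 + (-27)t = -19, so t = 2.
Intersection: (-3, -4, 10) + 2·(-1, 3, -2) = (-5, 2, 6).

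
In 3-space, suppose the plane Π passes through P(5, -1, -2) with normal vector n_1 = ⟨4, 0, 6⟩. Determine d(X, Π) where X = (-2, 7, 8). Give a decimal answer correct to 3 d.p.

Π: n_1·r = n_1·P gives 4x + 6z = 8.
n·X − d = (4)·(-2) + (0)·(7) + (6)·(8) − 8 = 32; |n| = √52.
Distance = |32| / √52 = 32/√52 ≈ 4.438.

4.438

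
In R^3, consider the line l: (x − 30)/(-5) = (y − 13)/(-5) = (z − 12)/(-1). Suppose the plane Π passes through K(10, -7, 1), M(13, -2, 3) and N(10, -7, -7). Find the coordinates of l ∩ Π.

(10, -7, 8)

l has direction (-5, -5, -1) through (30, 13, 12).
KM = (3, 5, 2), KN = (0, 0, -8); a normal to Π is KM × KN = (-40, 24, 0).
Using K: Π has equation -40x + 24y = -568.
Substitute r = (30, 13, 12) + t(-5, -5, -1) into the plane: -888 + 80t = -568, so t = 4.
Intersection: (30, 13, 12) + 4·(-5, -5, -1) = (10, -7, 8).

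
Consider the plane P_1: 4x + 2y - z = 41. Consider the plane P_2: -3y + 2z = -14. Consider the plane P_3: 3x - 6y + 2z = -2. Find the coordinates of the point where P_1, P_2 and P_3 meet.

(8, 4, -1)

Solving the 3×3 linear system 4x + 2y - z = 41, -3y + 2z = -14, 3x - 6y + 2z = -2 (e.g. by elimination or Cramer's rule, determinant = 27) gives (8, 4, -1).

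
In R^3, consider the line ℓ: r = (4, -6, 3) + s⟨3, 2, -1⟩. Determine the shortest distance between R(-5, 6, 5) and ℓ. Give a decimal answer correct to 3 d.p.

15.074

Taking (4, -6, 3) on ℓ with direction v = (3, 2, -1): w = R − (4, -6, 3) = (-9, 12, 2), and w × v = (-16, -3, -54).
Distance = |w × v| / |v| = √3181 / √14 ≈ 15.074.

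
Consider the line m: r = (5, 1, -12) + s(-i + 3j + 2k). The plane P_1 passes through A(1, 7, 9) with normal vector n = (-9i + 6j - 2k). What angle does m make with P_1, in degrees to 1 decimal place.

P_1: n·r = n·A gives -9x + 6y - 2z = 15.
sin θ = |n·v| / (|n||v|) = |23| / (√121 · √14) = 0.55882.
θ ≈ 34.0°.

34.0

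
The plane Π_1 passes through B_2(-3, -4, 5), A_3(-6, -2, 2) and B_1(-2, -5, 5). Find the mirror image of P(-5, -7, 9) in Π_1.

(1, -1, 7)

B_2A_3 = (-3, 2, -3), B_2B_1 = (1, -1, 0); a normal to Π_1 is B_2A_3 × B_2B_1 = (-3, -3, 1).
Using B_2: Π_1 has equation -3x - 3y + z = 26.
λ = (n·P − d)/|n|² = (45 − 26)/19 = 1.
Reflection = P − 2λn = (-5, -7, 9) − 2·(-3, -3, 1) = (1, -1, 7).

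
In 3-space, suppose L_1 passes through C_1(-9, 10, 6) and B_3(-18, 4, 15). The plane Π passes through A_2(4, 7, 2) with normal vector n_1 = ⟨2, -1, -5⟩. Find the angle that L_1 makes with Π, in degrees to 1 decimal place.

A direction vector for L_1 is B_3 − C_1 = (-9, -6, 9).
Π: n_1·r = n_1·A_2 gives 2x - y - 5z = -9.
sin θ = |n·v| / (|n||v|) = |-57| / (√30 · √198) = 0.73957.
θ ≈ 47.7°.

47.7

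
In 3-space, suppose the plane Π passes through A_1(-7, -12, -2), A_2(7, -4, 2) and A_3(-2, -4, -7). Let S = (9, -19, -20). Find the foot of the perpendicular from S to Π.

A_1A_2 = (14, 8, 4), A_1A_3 = (5, 8, -5); a normal to Π is A_1A_2 × A_1A_3 = (-72, 90, 72).
Using A_1: Π has equation -72x + 90y + 72z = -720.
Foot = S − λn with λ = (n·S − d)/|n|² = (-3798 − (-720))/18468 = -1/6.
Foot = (9, -19, -20) − (-1/6)·(-72, 90, 72) = (-3, -4, -8).

(-3, -4, -8)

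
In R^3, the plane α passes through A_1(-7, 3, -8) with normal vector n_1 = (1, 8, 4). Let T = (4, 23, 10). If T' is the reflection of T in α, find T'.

(-2, -25, -14)

α: n_1·r = n_1·A_1 gives x + 8y + 4z = -15.
λ = (n·T − d)/|n|² = (228 − (-15))/81 = 3.
Reflection = T − 2λn = (4, 23, 10) − 6·(1, 8, 4) = (-2, -25, -14).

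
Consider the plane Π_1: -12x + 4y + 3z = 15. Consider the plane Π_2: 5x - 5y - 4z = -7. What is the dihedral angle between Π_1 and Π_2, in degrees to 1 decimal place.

29.4

cos θ = |n₁·n₂| / (|n₁||n₂|) = |-92| / (√169 · √66).
θ = arccos(0.87111) ≈ 29.4°.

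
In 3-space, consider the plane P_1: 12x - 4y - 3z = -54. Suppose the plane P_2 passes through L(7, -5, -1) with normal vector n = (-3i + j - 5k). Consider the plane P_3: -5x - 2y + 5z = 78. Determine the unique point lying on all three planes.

(-6, -9, 6)

P_2: n·r = n·L gives -3x + y - 5z = -21.
Solving the 3×3 linear system 12x - 4y - 3z = -54, -3x + y - 5z = -21, -5x - 2y + 5z = 78 (e.g. by elimination or Cramer's rule, determinant = -253) gives (-6, -9, 6).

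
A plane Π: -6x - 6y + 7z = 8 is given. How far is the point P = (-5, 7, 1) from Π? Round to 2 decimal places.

n·P − d = (-6)·(-5) + (-6)·(7) + (7)·(1) − 8 = -13; |n| = √121.
Distance = |-13| / √121 = 13/√121 ≈ 1.18.

1.18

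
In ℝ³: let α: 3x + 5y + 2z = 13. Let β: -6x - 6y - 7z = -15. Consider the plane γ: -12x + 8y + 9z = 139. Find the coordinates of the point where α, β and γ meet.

Solving the 3×3 linear system 3x + 5y + 2z = 13, -6x - 6y - 7z = -15, -12x + 8y + 9z = 139 (e.g. by elimination or Cramer's rule, determinant = 456) gives (-6, 5, 3).

(-6, 5, 3)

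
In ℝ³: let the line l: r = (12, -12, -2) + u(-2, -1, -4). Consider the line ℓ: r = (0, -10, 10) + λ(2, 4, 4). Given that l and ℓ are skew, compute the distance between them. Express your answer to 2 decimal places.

Common perpendicular direction n = (-2, -1, -4) × (2, 4, 4) = (12, 0, -6).
With w = (0, -10, 10) − (12, -12, -2) = (-12, 2, 12), w · n = -216.
Distance = |w · n| / |n| = |-216| / √180 ≈ 16.10.

16.10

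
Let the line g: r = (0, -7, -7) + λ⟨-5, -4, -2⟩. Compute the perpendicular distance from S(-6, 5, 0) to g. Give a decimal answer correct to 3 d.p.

14.361

Taking (0, -7, -7) on g with direction v = (-5, -4, -2): w = S − (0, -7, -7) = (-6, 12, 7), and w × v = (4, -47, 84).
Distance = |w × v| / |v| = √9281 / √45 ≈ 14.361.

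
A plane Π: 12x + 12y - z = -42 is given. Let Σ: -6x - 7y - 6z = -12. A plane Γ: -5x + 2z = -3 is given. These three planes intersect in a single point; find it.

(3, -6, 6)

Solving the 3×3 linear system 12x + 12y - z = -42, -6x - 7y - 6z = -12, -5x + 2z = -3 (e.g. by elimination or Cramer's rule, determinant = 371) gives (3, -6, 6).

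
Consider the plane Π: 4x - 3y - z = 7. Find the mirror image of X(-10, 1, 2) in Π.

λ = (n·X − d)/|n|² = (-45 − 7)/26 = -2.
Reflection = X − 2λn = (-10, 1, 2) − (-4)·(4, -3, -1) = (6, -11, -2).

(6, -11, -2)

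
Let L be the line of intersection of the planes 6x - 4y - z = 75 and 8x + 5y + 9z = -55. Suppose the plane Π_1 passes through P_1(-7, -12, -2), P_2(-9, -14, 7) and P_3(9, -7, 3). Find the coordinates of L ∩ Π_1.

(7, -6, -9)

Direction of L: (6, -4, -1) × (8, 5, 9) = (-31, -62, 62).
A point on L: solving the two plane equations with x = 5 gives (5, -10, -5).
P_1P_2 = (-2, -2, 9), P_1P_3 = (16, 5, 5); a normal to Π_1 is P_1P_2 × P_1P_3 = (-55, 154, 22).
Using P_1: Π_1 has equation -55x + 154y + 22z = -1507.
Substitute r = (5, -10, -5) + t(-31, -62, 62) into the plane: -1925 + (-6479)t = -1507, so t = -2/31.
Intersection: (5, -10, -5) + (-2/31)·(-31, -62, 62) = (7, -6, -9).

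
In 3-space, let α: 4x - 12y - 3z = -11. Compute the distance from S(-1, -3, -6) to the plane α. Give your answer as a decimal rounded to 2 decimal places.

n·S − d = (4)·(-1) + (-12)·(-3) + (-3)·(-6) − (-11) = 61; |n| = √169.
Distance = |61| / √169 = 61/√169 ≈ 4.69.

4.69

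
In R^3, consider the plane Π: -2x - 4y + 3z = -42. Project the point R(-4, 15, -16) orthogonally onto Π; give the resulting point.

(-8, 7, -10)

Foot = R − λn with λ = (n·R − d)/|n|² = (-100 − (-42))/29 = -2.
Foot = (-4, 15, -16) − (-2)·(-2, -4, 3) = (-8, 7, -10).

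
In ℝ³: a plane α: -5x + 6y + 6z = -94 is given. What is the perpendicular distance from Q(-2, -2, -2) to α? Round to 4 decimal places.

n·Q − d = (-5)·(-2) + (6)·(-2) + (6)·(-2) − (-94) = 80; |n| = √97.
Distance = |80| / √97 = 80/√97 ≈ 8.1228.

8.1228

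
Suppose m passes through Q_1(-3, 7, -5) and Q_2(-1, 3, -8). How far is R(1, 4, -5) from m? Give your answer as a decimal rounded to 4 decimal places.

A direction vector for m is Q_2 − Q_1 = (2, -4, -3).
Taking (-3, 7, -5) on m with direction v = (2, -4, -3): w = R − (-3, 7, -5) = (4, -3, 0), and w × v = (9, 12, -10).
Distance = |w × v| / |v| = √325 / √29 ≈ 3.3477.

3.3477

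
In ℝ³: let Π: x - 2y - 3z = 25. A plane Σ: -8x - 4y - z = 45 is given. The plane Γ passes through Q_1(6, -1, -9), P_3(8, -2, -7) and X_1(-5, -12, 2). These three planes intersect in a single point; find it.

Q_1P_3 = (2, -1, 2), Q_1X_1 = (-11, -11, 11); a normal to Γ is Q_1P_3 × Q_1X_1 = (11, -44, -33).
Using Q_1: Γ has equation 11x - 44y - 33z = 407.
Solving the 3×3 linear system x - 2y - 3z = 25, -8x - 4y - z = 45, 11x - 44y - 33z = 407 (e.g. by elimination or Cramer's rule, determinant = -550) gives (-2, -6, -5).

(-2, -6, -5)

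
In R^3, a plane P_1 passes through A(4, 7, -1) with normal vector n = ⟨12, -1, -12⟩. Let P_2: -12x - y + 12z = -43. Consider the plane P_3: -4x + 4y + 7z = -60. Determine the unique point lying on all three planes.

P_1: n·r = n·A gives 12x - y - 12z = 53.
Solving the 3×3 linear system 12x - y - 12z = 53, -12x - y + 12z = -43, -4x + 4y + 7z = -60 (e.g. by elimination or Cramer's rule, determinant = -72) gives (-4, -5, -8).

(-4, -5, -8)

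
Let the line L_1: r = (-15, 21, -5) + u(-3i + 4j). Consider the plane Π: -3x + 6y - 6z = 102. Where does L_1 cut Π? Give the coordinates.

Substitute r = (-15, 21, -5) + t(-3, 4, 0) into the plane: 201 + 33t = 102, so t = -3.
Intersection: (-15, 21, -5) + (-3)·(-3, 4, 0) = (-6, 9, -5).

(-6, 9, -5)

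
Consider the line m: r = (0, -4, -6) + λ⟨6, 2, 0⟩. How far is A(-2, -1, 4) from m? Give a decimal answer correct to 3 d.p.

10.588

Taking (0, -4, -6) on m with direction v = (6, 2, 0): w = A − (0, -4, -6) = (-2, 3, 10), and w × v = (-20, 60, -22).
Distance = |w × v| / |v| = √4484 / √40 ≈ 10.588.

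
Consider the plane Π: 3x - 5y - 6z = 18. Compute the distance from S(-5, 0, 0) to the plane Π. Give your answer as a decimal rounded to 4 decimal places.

n·S − d = (3)·(-5) + (-5)·(0) + (-6)·(0) − 18 = -33; |n| = √70.
Distance = |-33| / √70 = 33/√70 ≈ 3.9443.

3.9443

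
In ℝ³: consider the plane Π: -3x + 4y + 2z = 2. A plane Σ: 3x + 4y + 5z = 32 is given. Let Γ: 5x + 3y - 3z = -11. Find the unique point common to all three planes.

(2, -1, 6)

Solving the 3×3 linear system -3x + 4y + 2z = 2, 3x + 4y + 5z = 32, 5x + 3y - 3z = -11 (e.g. by elimination or Cramer's rule, determinant = 195) gives (2, -1, 6).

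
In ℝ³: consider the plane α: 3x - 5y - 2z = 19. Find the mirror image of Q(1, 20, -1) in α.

(19, -10, -13)

λ = (n·Q − d)/|n|² = (-95 − 19)/38 = -3.
Reflection = Q − 2λn = (1, 20, -1) − (-6)·(3, -5, -2) = (19, -10, -13).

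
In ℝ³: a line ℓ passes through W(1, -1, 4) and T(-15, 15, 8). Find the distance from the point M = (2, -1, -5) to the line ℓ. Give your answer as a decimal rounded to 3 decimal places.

A direction vector for ℓ is T − W = (-16, 16, 4).
Taking (1, -1, 4) on ℓ with direction v = (-16, 16, 4): w = M − (1, -1, 4) = (1, 0, -9), and w × v = (144, 140, 16).
Distance = |w × v| / |v| = √40592 / √528 ≈ 8.768.

8.768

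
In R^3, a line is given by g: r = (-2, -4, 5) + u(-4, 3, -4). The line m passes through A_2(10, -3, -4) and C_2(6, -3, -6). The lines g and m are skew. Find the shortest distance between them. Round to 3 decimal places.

11.011

A direction vector for m is C_2 − A_2 = (-4, 0, -2).
Common perpendicular direction n = (-4, 3, -4) × (-4, 0, -2) = (-6, 8, 12).
With w = (10, -3, -4) − (-2, -4, 5) = (12, 1, -9), w · n = -172.
Distance = |w · n| / |n| = |-172| / √244 ≈ 11.011.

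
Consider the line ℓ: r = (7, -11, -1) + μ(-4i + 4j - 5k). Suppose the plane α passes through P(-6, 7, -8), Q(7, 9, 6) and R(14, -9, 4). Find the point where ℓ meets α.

(3, -7, -6)

PQ = (13, 2, 14), PR = (20, -16, 12); a normal to α is PQ × PR = (248, 124, -248).
Using P: α has equation 248x + 124y - 248z = 1364.
Substitute r = (7, -11, -1) + t(-4, 4, -5) into the plane: 620 + 744t = 1364, so t = 1.
Intersection: (7, -11, -1) + 1·(-4, 4, -5) = (3, -7, -6).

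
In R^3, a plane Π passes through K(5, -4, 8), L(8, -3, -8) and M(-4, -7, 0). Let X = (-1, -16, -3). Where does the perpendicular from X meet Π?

KL = (3, 1, -16), KM = (-9, -3, -8); a normal to Π is KL × KM = (-56, 168, 0).
Using K: Π has equation -56x + 168y = -952.
Foot = X − λn with λ = (n·X − d)/|n|² = (-2632 − (-952))/31360 = -3/56.
Foot = (-1, -16, -3) − (-3/56)·(-56, 168, 0) = (-4, -7, -3).

(-4, -7, -3)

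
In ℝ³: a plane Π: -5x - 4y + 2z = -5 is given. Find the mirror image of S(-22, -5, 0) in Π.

λ = (n·S − d)/|n|² = (130 − (-5))/45 = 3.
Reflection = S − 2λn = (-22, -5, 0) − 6·(-5, -4, 2) = (8, 19, -12).

(8, 19, -12)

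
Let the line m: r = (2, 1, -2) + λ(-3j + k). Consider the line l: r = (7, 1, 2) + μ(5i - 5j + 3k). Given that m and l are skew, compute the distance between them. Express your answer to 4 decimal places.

2.4526

Common perpendicular direction n = (0, -3, 1) × (5, -5, 3) = (-4, 5, 15).
With w = (7, 1, 2) − (2, 1, -2) = (5, 0, 4), w · n = 40.
Distance = |w · n| / |n| = |40| / √266 ≈ 2.4526.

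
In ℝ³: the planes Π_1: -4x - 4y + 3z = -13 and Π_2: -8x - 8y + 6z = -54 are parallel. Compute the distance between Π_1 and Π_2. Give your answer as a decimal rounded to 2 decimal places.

2.19

Rescale Π_2 by 1/2: -4x - 4y + 3z = -27. Then distance = |-13 − (-27)| / √41 ≈ 2.19.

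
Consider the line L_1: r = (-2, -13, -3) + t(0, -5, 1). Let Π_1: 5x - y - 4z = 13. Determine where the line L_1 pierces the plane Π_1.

Substitute r = (-2, -13, -3) + t(0, -5, 1) into the plane: 15 + 1t = 13, so t = -2.
Intersection: (-2, -13, -3) + (-2)·(0, -5, 1) = (-2, -3, -5).

(-2, -3, -5)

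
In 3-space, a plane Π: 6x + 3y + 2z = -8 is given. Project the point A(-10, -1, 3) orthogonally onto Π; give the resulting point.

Foot = A − λn with λ = (n·A − d)/|n|² = (-57 − (-8))/49 = -1.
Foot = (-10, -1, 3) − (-1)·(6, 3, 2) = (-4, 2, 5).

(-4, 2, 5)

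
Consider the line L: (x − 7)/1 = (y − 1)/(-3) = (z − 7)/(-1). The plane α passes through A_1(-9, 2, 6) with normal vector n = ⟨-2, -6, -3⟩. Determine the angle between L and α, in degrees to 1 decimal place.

L has direction (1, -3, -1) through (7, 1, 7).
α: n·r = n·A_1 gives -2x - 6y - 3z = -12.
sin θ = |n·v| / (|n||v|) = |19| / (√49 · √11) = 0.81839.
θ ≈ 54.9°.

54.9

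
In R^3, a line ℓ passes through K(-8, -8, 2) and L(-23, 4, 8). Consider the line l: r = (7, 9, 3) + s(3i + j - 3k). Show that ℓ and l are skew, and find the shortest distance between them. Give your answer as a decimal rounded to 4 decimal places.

15.9726

A direction vector for ℓ is L − K = (-15, 12, 6).
Common perpendicular direction n = (-15, 12, 6) × (3, 1, -3) = (-42, -27, -51).
With w = (7, 9, 3) − (-8, -8, 2) = (15, 17, 1), w · n = -1140.
Since n ≠ 0 the lines are not parallel, and w · n = -1140 ≠ 0 so they do not intersect; hence they are skew.
Distance = |w · n| / |n| = |-1140| / √5094 ≈ 15.9726.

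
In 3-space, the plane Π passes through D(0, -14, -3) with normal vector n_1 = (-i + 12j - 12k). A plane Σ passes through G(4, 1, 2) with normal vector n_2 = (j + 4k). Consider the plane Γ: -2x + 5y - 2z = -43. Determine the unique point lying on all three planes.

(0, -7, 4)

Π: n_1·r = n_1·D gives -x + 12y - 12z = -132.
Σ: n_2·r = n_2·G gives y + 4z = 9.
Solving the 3×3 linear system -x + 12y - 12z = -132, y + 4z = 9, -2x + 5y - 2z = -43 (e.g. by elimination or Cramer's rule, determinant = -98) gives (0, -7, 4).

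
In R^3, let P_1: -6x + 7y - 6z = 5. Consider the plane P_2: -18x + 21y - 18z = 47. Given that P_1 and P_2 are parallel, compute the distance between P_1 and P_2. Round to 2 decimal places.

0.97

Rescale P_2 by 1/3: -6x + 7y - 6z = 47/3. Then distance = |5 − (47/3)| / √121 ≈ 0.97.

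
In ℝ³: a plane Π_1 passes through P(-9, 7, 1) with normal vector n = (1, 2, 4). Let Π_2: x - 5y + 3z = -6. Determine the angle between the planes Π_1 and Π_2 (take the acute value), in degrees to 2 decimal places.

Π_1: n·r = n·P gives x + 2y + 4z = 9.
cos θ = |n₁·n₂| / (|n₁||n₂|) = |3| / (√21 · √35).
θ = arccos(0.11066) ≈ 83.65°.

83.65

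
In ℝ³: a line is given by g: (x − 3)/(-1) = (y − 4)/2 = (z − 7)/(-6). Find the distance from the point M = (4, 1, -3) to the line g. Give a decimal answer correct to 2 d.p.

g has direction (-1, 2, -6) through (3, 4, 7).
Taking (3, 4, 7) on g with direction v = (-1, 2, -6): w = M − (3, 4, 7) = (1, -3, -10), and w × v = (38, 16, -1).
Distance = |w × v| / |v| = √1701 / √41 ≈ 6.44.

6.44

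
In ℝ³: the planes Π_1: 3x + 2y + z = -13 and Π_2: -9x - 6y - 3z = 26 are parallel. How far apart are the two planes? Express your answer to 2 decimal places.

Rescale Π_2 by 1/(-3): 3x + 2y + z = -26/3. Then distance = |-13 − (-26/3)| / √14 ≈ 1.16.

1.16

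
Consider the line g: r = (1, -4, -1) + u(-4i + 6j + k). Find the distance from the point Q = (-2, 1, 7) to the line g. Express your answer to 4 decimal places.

Taking (1, -4, -1) on g with direction v = (-4, 6, 1): w = Q − (1, -4, -1) = (-3, 5, 8), and w × v = (-43, -29, 2).
Distance = |w × v| / |v| = √2694 / √53 ≈ 7.1295.

7.1295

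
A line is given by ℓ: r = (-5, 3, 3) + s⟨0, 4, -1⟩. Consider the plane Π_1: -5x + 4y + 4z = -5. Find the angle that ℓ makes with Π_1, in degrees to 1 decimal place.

sin θ = |n·v| / (|n||v|) = |12| / (√57 · √17) = 0.38550.
θ ≈ 22.7°.

22.7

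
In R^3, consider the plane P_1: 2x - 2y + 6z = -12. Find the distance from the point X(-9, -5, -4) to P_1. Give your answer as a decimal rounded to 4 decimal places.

n·X − d = (2)·(-9) + (-2)·(-5) + (6)·(-4) − (-12) = -20; |n| = √44.
Distance = |-20| / √44 = 20/√44 ≈ 3.0151.

3.0151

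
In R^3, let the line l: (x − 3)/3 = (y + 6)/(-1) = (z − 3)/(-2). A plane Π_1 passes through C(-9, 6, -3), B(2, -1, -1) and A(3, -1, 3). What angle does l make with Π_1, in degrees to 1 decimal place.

l has direction (3, -1, -2) through (3, -6, 3).
CB = (11, -7, 2), CA = (12, -7, 6); a normal to Π_1 is CB × CA = (-28, -42, 7).
Using C: Π_1 has equation -28x - 42y + 7z = -21.
sin θ = |n·v| / (|n||v|) = |-56| / (√2597 · √14) = 0.29369.
θ ≈ 17.1°.

17.1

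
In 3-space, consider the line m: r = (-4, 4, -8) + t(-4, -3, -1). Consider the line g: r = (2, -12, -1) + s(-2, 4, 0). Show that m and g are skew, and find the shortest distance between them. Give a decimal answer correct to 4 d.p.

7.2161

Common perpendicular direction n = (-4, -3, -1) × (-2, 4, 0) = (4, 2, -22).
With w = (2, -12, -1) − (-4, 4, -8) = (6, -16, 7), w · n = -162.
Since n ≠ 0 the lines are not parallel, and w · n = -162 ≠ 0 so they do not intersect; hence they are skew.
Distance = |w · n| / |n| = |-162| / √504 ≈ 7.2161.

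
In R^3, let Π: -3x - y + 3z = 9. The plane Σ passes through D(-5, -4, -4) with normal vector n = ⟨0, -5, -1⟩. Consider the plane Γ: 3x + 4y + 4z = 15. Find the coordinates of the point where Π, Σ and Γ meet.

Σ: n·r = n·D gives -5y - z = 24.
Solving the 3×3 linear system -3x - y + 3z = 9, -5y - z = 24, 3x + 4y + 4z = 15 (e.g. by elimination or Cramer's rule, determinant = 96) gives (5, -6, 6).

(5, -6, 6)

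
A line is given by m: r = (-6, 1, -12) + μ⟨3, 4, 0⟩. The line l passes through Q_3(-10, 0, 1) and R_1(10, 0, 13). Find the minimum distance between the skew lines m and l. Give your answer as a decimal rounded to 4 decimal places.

11.9600

A direction vector for l is R_1 − Q_3 = (20, 0, 12).
Common perpendicular direction n = (3, 4, 0) × (20, 0, 12) = (48, -36, -80).
With w = (-10, 0, 1) − (-6, 1, -12) = (-4, -1, 13), w · n = -1196.
Distance = |w · n| / |n| = |-1196| / √10000 ≈ 11.9600.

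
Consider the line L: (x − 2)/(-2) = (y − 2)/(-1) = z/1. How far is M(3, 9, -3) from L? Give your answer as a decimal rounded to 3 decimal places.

5.916

L has direction (-2, -1, 1) through (2, 2, 0).
Taking (2, 2, 0) on L with direction v = (-2, -1, 1): w = M − (2, 2, 0) = (1, 7, -3), and w × v = (4, 5, 13).
Distance = |w × v| / |v| = √210 / √6 ≈ 5.916.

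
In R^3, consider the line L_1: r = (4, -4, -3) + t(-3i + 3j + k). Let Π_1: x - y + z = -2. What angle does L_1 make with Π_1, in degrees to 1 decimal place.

sin θ = |n·v| / (|n||v|) = |-5| / (√3 · √19) = 0.66227.
θ ≈ 41.5°.

41.5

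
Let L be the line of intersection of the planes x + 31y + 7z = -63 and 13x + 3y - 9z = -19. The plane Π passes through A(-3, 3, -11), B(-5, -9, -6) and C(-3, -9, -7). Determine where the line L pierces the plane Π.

(-7, 0, -8)

Direction of L: (1, 31, 7) × (13, 3, -9) = (-300, 100, -400).
A point on L: solving the two plane equations with x = -10 gives (-10, 1, -12).
AB = (-2, -12, 5), AC = (0, -12, 4); a normal to Π is AB × AC = (12, 8, 24).
Using A: Π has equation 12x + 8y + 24z = -276.
Substitute r = (-10, 1, -12) + t(-300, 100, -400) into the plane: -400 + (-12400)t = -276, so t = -1/100.
Intersection: (-10, 1, -12) + (-1/100)·(-300, 100, -400) = (-7, 0, -8).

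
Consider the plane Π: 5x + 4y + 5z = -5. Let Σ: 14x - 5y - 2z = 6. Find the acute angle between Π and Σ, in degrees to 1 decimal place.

cos θ = |n₁·n₂| / (|n₁||n₂|) = |40| / (√66 · √225).
θ = arccos(0.32824) ≈ 70.8°.

70.8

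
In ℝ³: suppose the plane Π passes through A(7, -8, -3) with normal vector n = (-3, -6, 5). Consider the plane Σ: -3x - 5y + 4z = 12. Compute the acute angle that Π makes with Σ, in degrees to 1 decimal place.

4.2

Π: n·r = n·A gives -3x - 6y + 5z = 12.
cos θ = |n₁·n₂| / (|n₁||n₂|) = |59| / (√70 · √50).
θ = arccos(0.99728) ≈ 4.2°.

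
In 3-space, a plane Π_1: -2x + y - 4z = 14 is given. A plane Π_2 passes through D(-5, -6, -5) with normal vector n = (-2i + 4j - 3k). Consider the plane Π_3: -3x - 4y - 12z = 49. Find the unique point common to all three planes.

(-7, -4, -1)

Π_2: n·r = n·D gives -2x + 4y - 3z = 1.
Solving the 3×3 linear system -2x + y - 4z = 14, -2x + 4y - 3z = 1, -3x - 4y - 12z = 49 (e.g. by elimination or Cramer's rule, determinant = 25) gives (-7, -4, -1).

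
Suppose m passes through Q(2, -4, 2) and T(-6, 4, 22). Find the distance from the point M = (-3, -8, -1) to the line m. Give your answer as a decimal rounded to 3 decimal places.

A direction vector for m is T − Q = (-8, 8, 20).
Taking (2, -4, 2) on m with direction v = (-8, 8, 20): w = M − (2, -4, 2) = (-5, -4, -3), and w × v = (-56, 124, -72).
Distance = |w × v| / |v| = √23696 / √528 ≈ 6.699.

6.699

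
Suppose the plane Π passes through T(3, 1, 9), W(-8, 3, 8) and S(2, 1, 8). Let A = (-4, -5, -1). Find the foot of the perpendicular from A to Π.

TW = (-11, 2, -1), TS = (-1, 0, -1); a normal to Π is TW × TS = (-2, -10, 2).
Using T: Π has equation -2x - 10y + 2z = 2.
Foot = A − λn with λ = (n·A − d)/|n|² = (56 − 2)/108 = 1/2.
Foot = (-4, -5, -1) − (1/2)·(-2, -10, 2) = (-3, 0, -2).

(-3, 0, -2)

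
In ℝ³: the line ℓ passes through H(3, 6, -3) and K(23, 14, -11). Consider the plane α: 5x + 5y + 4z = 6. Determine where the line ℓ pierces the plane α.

(-2, 4, -1)

A direction vector for ℓ is K − H = (20, 8, -8).
Substitute r = (3, 6, -3) + t(20, 8, -8) into the plane: 33 + 108t = 6, so t = -1/4.
Intersection: (3, 6, -3) + (-1/4)·(20, 8, -8) = (-2, 4, -1).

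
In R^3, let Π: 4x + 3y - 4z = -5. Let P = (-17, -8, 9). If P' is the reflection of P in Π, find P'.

(7, 10, -15)

λ = (n·P − d)/|n|² = (-128 − (-5))/41 = -3.
Reflection = P − 2λn = (-17, -8, 9) − (-6)·(4, 3, -4) = (7, 10, -15).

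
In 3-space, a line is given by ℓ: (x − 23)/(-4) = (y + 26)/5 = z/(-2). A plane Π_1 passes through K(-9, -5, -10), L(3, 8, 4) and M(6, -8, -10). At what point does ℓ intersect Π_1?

(7, -6, -8)

ℓ has direction (-4, 5, -2) through (23, -26, 0).
KL = (12, 13, 14), KM = (15, -3, 0); a normal to Π_1 is KL × KM = (42, 210, -231).
Using K: Π_1 has equation 42x + 210y - 231z = 882.
Substitute r = (23, -26, 0) + t(-4, 5, -2) into the plane: -4494 + 1344t = 882, so t = 4.
Intersection: (23, -26, 0) + 4·(-4, 5, -2) = (7, -6, -8).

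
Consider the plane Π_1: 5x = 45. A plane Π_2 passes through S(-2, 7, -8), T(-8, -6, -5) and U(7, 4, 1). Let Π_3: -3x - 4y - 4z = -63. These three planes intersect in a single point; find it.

ST = (-6, -13, 3), SU = (9, -3, 9); a normal to Π_2 is ST × SU = (-108, 81, 135).
Using S: Π_2 has equation -108x + 81y + 135z = -297.
Solving the 3×3 linear system 5x = 45, -108x + 81y + 135z = -297, -3x - 4y - 4z = -63 (e.g. by elimination or Cramer's rule, determinant = 1080) gives (9, 10, -1).

(9, 10, -1)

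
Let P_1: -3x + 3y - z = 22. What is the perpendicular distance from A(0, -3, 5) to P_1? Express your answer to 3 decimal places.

8.259

n·A − d = (-3)·(0) + (3)·(-3) + (-1)·(5) − 22 = -36; |n| = √19.
Distance = |-36| / √19 = 36/√19 ≈ 8.259.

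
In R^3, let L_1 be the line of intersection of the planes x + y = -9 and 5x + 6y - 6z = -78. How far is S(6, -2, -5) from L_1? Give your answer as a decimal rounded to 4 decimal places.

12.8793

Direction of L_1: (1, 1, 0) × (5, 6, -6) = (-6, 6, 1).
A point on L_1: solving the two plane equations with x = -6 gives (-6, -3, 5).
Taking (-6, -3, 5) on L_1 with direction v = (-6, 6, 1): w = S − (-6, -3, 5) = (12, 1, -10), and w × v = (61, 48, 78).
Distance = |w × v| / |v| = √12109 / √73 ≈ 12.8793.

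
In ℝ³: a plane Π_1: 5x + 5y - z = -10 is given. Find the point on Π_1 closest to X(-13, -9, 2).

(-3, 1, 0)

Foot = X − λn with λ = (n·X − d)/|n|² = (-112 − (-10))/51 = -2.
Foot = (-13, -9, 2) − (-2)·(5, 5, -1) = (-3, 1, 0).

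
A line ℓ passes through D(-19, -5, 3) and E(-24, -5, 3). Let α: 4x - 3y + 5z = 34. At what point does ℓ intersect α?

(1, -5, 3)

A direction vector for ℓ is E − D = (-5, 0, 0).
Substitute r = (-19, -5, 3) + t(-5, 0, 0) into the plane: -46 + (-20)t = 34, so t = -4.
Intersection: (-19, -5, 3) + (-4)·(-5, 0, 0) = (1, -5, 3).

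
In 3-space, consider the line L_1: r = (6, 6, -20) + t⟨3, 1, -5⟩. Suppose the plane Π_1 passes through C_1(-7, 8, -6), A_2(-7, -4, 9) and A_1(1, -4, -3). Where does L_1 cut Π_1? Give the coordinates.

(-6, 2, 0)

C_1A_2 = (0, -12, 15), C_1A_1 = (8, -12, 3); a normal to Π_1 is C_1A_2 × C_1A_1 = (144, 120, 96).
Using C_1: Π_1 has equation 144x + 120y + 96z = -624.
Substitute r = (6, 6, -20) + t(3, 1, -5) into the plane: -336 + 72t = -624, so t = -4.
Intersection: (6, 6, -20) + (-4)·(3, 1, -5) = (-6, 2, 0).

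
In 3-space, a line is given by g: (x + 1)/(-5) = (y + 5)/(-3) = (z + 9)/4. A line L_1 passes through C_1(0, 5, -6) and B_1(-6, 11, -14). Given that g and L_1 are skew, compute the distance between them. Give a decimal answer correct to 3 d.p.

9.800

g has direction (-5, -3, 4) through (-1, -5, -9).
A direction vector for L_1 is B_1 − C_1 = (-6, 6, -8).
Common perpendicular direction n = (-5, -3, 4) × (-6, 6, -8) = (0, -64, -48).
With w = (0, 5, -6) − (-1, -5, -9) = (1, 10, 3), w · n = -784.
Distance = |w · n| / |n| = |-784| / √6400 ≈ 9.800.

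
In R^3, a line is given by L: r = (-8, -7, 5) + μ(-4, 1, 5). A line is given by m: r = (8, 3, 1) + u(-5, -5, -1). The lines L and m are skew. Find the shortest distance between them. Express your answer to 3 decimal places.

Common perpendicular direction n = (-4, 1, 5) × (-5, -5, -1) = (24, -29, 25).
With w = (8, 3, 1) − (-8, -7, 5) = (16, 10, -4), w · n = -6.
Distance = |w · n| / |n| = |-6| / √2042 ≈ 0.133.

0.133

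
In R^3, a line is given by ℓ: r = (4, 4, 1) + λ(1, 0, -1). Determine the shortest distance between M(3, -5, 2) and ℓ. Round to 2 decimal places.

9.00

Taking (4, 4, 1) on ℓ with direction v = (1, 0, -1): w = M − (4, 4, 1) = (-1, -9, 1), and w × v = (9, 0, 9).
Distance = |w × v| / |v| = √162 / √2 ≈ 9.00.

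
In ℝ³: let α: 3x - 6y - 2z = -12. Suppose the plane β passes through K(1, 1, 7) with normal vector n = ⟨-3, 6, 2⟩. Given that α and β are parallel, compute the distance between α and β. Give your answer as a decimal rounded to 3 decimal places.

β: n·r = n·K gives -3x + 6y + 2z = 17.
Rescale β by 1/(-1): 3x - 6y - 2z = -17. Then distance = |-12 − (-17)| / √49 ≈ 0.714.

0.714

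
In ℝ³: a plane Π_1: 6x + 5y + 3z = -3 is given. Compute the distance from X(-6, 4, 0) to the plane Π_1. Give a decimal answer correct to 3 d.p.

n·X − d = (6)·(-6) + (5)·(4) + (3)·(0) − (-3) = -13; |n| = √70.
Distance = |-13| / √70 = 13/√70 ≈ 1.554.

1.554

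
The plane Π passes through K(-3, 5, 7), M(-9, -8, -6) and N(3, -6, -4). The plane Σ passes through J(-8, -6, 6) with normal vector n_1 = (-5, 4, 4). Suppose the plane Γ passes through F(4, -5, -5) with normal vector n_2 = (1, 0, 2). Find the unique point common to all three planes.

(-8, -1, 1)

KM = (-6, -13, -13), KN = (6, -11, -11); a normal to Π is KM × KN = (0, -144, 144).
Using K: Π has equation -144y + 144z = 288.
Σ: n_1·r = n_1·J gives -5x + 4y + 4z = 40.
Γ: n_2·r = n_2·F gives x + 2z = -6.
Solving the 3×3 linear system -144y + 144z = 288, -5x + 4y + 4z = 40, x + 2z = -6 (e.g. by elimination or Cramer's rule, determinant = -2592) gives (-8, -1, 1).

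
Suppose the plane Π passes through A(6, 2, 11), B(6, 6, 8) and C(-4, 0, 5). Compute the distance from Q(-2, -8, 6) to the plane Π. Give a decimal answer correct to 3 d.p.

4.459

AB = (0, 4, -3), AC = (-10, -2, -6); a normal to Π is AB × AC = (-30, 30, 40).
Using A: Π has equation -30x + 30y + 40z = 320.
n·Q − d = (-30)·(-2) + (30)·(-8) + (40)·(6) − 320 = -260; |n| = √3400.
Distance = |-260| / √3400 = 260/√3400 ≈ 4.459.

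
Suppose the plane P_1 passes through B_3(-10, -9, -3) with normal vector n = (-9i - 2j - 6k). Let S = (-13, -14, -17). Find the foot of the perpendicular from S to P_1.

(-4, -12, -11)

P_1: n·r = n·B_3 gives -9x - 2y - 6z = 126.
Foot = S − λn with λ = (n·S − d)/|n|² = (247 − 126)/121 = 1.
Foot = (-13, -14, -17) − 1·(-9, -2, -6) = (-4, -12, -11).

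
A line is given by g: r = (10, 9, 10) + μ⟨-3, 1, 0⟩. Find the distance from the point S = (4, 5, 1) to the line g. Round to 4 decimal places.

10.6489

Taking (10, 9, 10) on g with direction v = (-3, 1, 0): w = S − (10, 9, 10) = (-6, -4, -9), and w × v = (9, 27, -18).
Distance = |w × v| / |v| = √1134 / √10 ≈ 10.6489.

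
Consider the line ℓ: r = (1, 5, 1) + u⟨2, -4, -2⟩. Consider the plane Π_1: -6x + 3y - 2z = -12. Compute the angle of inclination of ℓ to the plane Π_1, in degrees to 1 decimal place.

sin θ = |n·v| / (|n||v|) = |-20| / (√49 · √24) = 0.58321.
θ ≈ 35.7°.

35.7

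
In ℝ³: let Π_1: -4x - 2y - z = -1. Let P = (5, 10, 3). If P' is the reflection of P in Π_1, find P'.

(-11, 2, -1)

λ = (n·P − d)/|n|² = (-43 − (-1))/21 = -2.
Reflection = P − 2λn = (5, 10, 3) − (-4)·(-4, -2, -1) = (-11, 2, -1).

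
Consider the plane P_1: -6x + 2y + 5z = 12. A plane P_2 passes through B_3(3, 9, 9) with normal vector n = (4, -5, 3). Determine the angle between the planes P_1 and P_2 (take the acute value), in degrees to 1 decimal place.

70.5

P_2: n·r = n·B_3 gives 4x - 5y + 3z = -6.
cos θ = |n₁·n₂| / (|n₁||n₂|) = |-19| / (√65 · √50).
θ = arccos(0.33328) ≈ 70.5°.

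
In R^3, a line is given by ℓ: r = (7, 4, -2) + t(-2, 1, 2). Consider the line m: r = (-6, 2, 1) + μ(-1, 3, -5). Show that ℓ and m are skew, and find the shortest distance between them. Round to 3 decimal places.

8.926

Common perpendicular direction n = (-2, 1, 2) × (-1, 3, -5) = (-11, -12, -5).
With w = (-6, 2, 1) − (7, 4, -2) = (-13, -2, 3), w · n = 152.
Since n ≠ 0 the lines are not parallel, and w · n = 152 ≠ 0 so they do not intersect; hence they are skew.
Distance = |w · n| / |n| = |152| / √290 ≈ 8.926.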